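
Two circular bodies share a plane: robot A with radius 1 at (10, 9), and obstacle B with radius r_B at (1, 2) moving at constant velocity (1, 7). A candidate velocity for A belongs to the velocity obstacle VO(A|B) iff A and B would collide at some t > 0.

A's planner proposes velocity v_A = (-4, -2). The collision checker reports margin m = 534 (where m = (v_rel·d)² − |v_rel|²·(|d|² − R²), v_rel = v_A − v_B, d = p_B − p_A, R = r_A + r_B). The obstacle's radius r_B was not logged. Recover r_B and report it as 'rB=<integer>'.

m = 534
d = (-9, -7);  v_rel = (-5, -9),  |v_rel|² = 106
v_rel×d = (-5)·(-7) − (-9)·(-9) = -46
since m = R²·106 − (-46)²:  R² = (2116 + 534) / 106 = 25
R = √25 = 5  ⇒  r_B = 5 − 1 = 4

rB=4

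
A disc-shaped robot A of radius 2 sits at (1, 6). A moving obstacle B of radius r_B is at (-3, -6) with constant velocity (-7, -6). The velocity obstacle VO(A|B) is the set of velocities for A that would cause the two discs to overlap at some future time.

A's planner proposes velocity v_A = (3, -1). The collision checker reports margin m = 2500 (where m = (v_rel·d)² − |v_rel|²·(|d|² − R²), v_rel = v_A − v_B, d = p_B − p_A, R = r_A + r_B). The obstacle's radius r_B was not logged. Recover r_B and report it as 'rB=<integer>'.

m = 2500
d = (-4, -12);  v_rel = (10, 5),  |v_rel|² = 125
v_rel×d = (10)·(-12) − (5)·(-4) = -100
since m = R²·125 − (-100)²:  R² = (10000 + 2500) / 125 = 100
R = √100 = 10  ⇒  r_B = 10 − 2 = 8

rB=8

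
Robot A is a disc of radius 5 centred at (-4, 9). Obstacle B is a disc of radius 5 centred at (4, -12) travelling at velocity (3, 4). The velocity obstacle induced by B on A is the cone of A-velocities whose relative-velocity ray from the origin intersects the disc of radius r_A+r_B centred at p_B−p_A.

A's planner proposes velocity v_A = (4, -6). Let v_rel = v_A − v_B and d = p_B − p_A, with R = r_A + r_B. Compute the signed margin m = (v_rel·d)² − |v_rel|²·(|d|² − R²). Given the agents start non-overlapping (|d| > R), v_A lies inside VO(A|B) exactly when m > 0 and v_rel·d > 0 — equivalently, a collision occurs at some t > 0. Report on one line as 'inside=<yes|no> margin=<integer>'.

d = (8, -21),  |d|² = 505;  R = 5+5 = 10,  c = 505−10² = 405
v_rel = (1, -10),  |v_rel|² = 101;  v_rel·d = (1)·(8) + (-10)·(-21) = 218
101·t² − 436·t + 405 = 0  ⇒  m = 218² − 101·405 = 6619
m = 6619 > 0,  v_rel·d = 218 > 0  ⇒  inside

inside=yes margin=6619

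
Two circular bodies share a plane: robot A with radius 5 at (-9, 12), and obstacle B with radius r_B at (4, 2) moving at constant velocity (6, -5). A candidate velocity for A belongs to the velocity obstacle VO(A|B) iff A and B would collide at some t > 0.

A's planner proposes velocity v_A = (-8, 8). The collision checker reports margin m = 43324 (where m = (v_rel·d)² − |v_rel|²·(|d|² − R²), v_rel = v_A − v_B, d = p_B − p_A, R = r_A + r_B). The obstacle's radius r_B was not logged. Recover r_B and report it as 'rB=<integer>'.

m = 43324
d = (13, -10);  v_rel = (-14, 13),  |v_rel|² = 365
v_rel×d = (-14)·(-10) − (13)·(13) = -29
since m = R²·365 − (-29)²:  R² = (841 + 43324) / 365 = 121
R = √121 = 11  ⇒  r_B = 11 − 5 = 6

rB=6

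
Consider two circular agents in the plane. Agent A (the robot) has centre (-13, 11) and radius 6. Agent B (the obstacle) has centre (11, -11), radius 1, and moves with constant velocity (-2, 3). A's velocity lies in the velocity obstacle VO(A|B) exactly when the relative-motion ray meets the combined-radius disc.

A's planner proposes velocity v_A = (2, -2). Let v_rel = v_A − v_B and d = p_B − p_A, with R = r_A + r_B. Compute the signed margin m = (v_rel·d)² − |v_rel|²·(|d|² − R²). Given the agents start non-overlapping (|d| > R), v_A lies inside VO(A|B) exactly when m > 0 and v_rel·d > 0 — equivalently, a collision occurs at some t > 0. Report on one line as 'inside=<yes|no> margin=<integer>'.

d = (24, -22),  |d|² = 1060;  R = 6+1 = 7,  c = 1060−7² = 1011
v_rel = (4, -5),  |v_rel|² = 41;  v_rel·d = (4)·(24) + (-5)·(-22) = 206
41·t² − 412·t + 1011 = 0  ⇒  m = 206² − 41·1011 = 985
m = 985 > 0,  v_rel·d = 206 > 0  ⇒  inside

inside=yes margin=985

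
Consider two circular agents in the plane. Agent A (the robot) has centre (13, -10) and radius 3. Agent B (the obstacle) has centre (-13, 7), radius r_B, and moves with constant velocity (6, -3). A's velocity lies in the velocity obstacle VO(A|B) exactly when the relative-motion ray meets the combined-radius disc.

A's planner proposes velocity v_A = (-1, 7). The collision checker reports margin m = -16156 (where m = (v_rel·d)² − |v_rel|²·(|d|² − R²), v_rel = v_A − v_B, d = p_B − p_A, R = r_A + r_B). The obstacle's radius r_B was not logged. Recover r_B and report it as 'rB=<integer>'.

m = -16156
d = (-26, 17);  v_rel = (-7, 10),  |v_rel|² = 149
v_rel×d = (-7)·(17) − (10)·(-26) = 141
since m = R²·149 − 141²:  R² = (19881 + -16156) / 149 = 25
R = √25 = 5  ⇒  r_B = 5 − 3 = 2

rB=2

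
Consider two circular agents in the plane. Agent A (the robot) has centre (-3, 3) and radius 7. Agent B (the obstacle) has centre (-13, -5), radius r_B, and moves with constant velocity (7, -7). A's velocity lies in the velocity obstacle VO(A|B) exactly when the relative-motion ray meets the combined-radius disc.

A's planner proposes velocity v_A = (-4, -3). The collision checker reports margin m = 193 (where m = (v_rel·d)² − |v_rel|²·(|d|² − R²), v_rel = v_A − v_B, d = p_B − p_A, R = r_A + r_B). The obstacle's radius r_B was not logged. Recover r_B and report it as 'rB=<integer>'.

m = 193
d = (-10, -8);  v_rel = (-11, 4),  |v_rel|² = 137
v_rel×d = (-11)·(-8) − (4)·(-10) = 128
since m = R²·137 − 128²:  R² = (16384 + 193) / 137 = 121
R = √121 = 11  ⇒  r_B = 11 − 7 = 4

rB=4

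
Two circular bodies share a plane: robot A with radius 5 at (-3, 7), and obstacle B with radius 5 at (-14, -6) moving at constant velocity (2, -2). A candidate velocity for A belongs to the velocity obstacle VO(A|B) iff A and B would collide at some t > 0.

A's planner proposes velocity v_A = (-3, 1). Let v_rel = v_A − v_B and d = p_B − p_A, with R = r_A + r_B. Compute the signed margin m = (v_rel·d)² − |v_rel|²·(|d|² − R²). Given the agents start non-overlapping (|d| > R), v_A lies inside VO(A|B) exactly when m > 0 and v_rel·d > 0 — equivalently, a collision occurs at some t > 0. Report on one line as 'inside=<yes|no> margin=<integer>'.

d = (-11, -13),  |d|² = 290;  R = 5+5 = 10,  c = 290−10² = 190
v_rel = (-5, 3),  |v_rel|² = 34;  v_rel·d = (-5)·(-11) + (3)·(-13) = 16
34·t² − 32·t + 190 = 0  ⇒  m = 16² − 34·190 = -6204
m = -6204 < 0,  v_rel·d = 16 > 0  ⇒  outside

inside=no margin=-6204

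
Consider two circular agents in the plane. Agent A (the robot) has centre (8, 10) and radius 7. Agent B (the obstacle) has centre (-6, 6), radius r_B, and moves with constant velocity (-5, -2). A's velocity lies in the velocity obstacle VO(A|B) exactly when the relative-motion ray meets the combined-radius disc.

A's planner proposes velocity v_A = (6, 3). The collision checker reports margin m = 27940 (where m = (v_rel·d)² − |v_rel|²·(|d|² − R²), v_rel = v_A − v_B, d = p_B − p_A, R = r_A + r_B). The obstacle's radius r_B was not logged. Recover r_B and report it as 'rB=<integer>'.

m = 27940
d = (-14, -4);  v_rel = (11, 5),  |v_rel|² = 146
v_rel×d = (11)·(-4) − (5)·(-14) = 26
since m = R²·146 − 26²:  R² = (676 + 27940) / 146 = 196
R = √196 = 14  ⇒  r_B = 14 − 7 = 7

rB=7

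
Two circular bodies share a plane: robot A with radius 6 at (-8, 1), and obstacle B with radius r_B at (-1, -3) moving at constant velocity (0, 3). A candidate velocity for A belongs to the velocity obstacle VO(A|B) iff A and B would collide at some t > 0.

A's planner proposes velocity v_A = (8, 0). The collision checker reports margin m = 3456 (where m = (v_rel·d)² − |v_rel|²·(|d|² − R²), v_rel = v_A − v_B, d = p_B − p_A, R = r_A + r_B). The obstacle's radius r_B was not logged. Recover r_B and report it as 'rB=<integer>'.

m = 3456
d = (7, -4);  v_rel = (8, -3),  |v_rel|² = 73
v_rel×d = (8)·(-4) − (-3)·(7) = -11
since m = R²·73 − (-11)²:  R² = (121 + 3456) / 73 = 49
R = √49 = 7  ⇒  r_B = 7 − 6 = 1

rB=1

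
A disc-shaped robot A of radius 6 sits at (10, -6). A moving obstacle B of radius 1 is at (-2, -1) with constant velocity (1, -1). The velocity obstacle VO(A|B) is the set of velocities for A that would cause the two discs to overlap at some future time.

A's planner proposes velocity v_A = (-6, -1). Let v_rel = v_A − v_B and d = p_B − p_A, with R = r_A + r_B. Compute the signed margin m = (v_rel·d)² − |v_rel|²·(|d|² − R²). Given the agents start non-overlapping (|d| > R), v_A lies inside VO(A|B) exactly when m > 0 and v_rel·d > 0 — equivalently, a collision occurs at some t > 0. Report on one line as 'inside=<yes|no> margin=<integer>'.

d = (-12, 5),  |d|² = 169;  R = 6+1 = 7,  c = 169−7² = 120
v_rel = (-7, 0),  |v_rel|² = 49;  v_rel·d = (-7)·(-12) + (0)·(5) = 84
49·t² − 168·t + 120 = 0  ⇒  m = 84² − 49·120 = 1176
m = 1176 > 0,  v_rel·d = 84 > 0  ⇒  inside

inside=yes margin=1176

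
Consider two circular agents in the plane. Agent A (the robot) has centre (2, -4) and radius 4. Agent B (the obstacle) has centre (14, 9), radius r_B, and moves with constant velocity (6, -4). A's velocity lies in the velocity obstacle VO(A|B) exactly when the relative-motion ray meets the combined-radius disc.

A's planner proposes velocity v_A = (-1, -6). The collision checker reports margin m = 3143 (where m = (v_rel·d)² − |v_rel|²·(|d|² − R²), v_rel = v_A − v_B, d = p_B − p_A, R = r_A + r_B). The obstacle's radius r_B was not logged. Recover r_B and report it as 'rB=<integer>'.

m = 3143
d = (12, 13);  v_rel = (-7, -2),  |v_rel|² = 53
v_rel×d = (-7)·(13) − (-2)·(12) = -67
since m = R²·53 − (-67)²:  R² = (4489 + 3143) / 53 = 144
R = √144 = 12  ⇒  r_B = 12 − 4 = 8

rB=8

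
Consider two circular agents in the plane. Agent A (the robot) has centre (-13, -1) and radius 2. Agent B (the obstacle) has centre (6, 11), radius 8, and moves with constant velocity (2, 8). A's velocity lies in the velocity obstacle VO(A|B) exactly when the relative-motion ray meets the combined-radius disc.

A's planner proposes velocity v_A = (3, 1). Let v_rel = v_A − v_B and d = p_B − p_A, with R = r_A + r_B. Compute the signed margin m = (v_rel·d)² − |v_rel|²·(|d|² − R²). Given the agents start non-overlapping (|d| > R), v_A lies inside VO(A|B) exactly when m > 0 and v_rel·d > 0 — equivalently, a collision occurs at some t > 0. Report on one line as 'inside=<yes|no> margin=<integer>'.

d = (19, 12),  |d|² = 505;  R = 2+8 = 10,  c = 505−10² = 405
v_rel = (1, -7),  |v_rel|² = 50;  v_rel·d = (1)·(19) + (-7)·(12) = -65
50·t² + 130·t + 405 = 0  ⇒  m = (-65)² − 50·405 = -16025
m = -16025 < 0,  v_rel·d = -65 < 0  ⇒  outside

inside=no margin=-16025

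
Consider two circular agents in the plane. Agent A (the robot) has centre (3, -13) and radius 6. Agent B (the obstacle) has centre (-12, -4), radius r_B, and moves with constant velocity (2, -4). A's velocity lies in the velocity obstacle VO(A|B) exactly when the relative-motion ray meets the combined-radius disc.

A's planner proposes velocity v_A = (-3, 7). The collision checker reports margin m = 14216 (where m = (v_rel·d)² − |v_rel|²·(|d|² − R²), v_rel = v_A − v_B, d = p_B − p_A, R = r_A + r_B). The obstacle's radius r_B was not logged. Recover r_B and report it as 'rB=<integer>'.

m = 14216
d = (-15, 9);  v_rel = (-5, 11),  |v_rel|² = 146
v_rel×d = (-5)·(9) − (11)·(-15) = 120
since m = R²·146 − 120²:  R² = (14400 + 14216) / 146 = 196
R = √196 = 14  ⇒  r_B = 14 − 6 = 8

rB=8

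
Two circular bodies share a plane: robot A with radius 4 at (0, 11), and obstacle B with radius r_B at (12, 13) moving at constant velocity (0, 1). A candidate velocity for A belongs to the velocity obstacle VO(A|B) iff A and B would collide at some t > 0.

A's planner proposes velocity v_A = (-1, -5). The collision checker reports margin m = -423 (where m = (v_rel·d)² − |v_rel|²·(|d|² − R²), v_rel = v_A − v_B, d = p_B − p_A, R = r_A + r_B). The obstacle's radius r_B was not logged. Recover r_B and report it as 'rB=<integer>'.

m = -423
d = (12, 2);  v_rel = (-1, -6),  |v_rel|² = 37
v_rel×d = (-1)·(2) − (-6)·(12) = 70
since m = R²·37 − 70²:  R² = (4900 + -423) / 37 = 121
R = √121 = 11  ⇒  r_B = 11 − 4 = 7

rB=7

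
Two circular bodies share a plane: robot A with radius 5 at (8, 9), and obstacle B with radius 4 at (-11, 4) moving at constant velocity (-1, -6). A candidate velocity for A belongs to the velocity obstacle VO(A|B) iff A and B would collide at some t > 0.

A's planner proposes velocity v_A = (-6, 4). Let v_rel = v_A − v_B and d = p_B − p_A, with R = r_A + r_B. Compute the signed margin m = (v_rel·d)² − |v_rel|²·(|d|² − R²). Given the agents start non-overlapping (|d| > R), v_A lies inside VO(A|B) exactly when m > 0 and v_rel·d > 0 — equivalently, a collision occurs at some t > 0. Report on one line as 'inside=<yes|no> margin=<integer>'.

d = (-19, -5),  |d|² = 386;  R = 5+4 = 9,  c = 386−9² = 305
v_rel = (-5, 10),  |v_rel|² = 125;  v_rel·d = (-5)·(-19) + (10)·(-5) = 45
125·t² − 90·t + 305 = 0  ⇒  m = 45² − 125·305 = -36100
m = -36100 < 0,  v_rel·d = 45 > 0  ⇒  outside

inside=no margin=-36100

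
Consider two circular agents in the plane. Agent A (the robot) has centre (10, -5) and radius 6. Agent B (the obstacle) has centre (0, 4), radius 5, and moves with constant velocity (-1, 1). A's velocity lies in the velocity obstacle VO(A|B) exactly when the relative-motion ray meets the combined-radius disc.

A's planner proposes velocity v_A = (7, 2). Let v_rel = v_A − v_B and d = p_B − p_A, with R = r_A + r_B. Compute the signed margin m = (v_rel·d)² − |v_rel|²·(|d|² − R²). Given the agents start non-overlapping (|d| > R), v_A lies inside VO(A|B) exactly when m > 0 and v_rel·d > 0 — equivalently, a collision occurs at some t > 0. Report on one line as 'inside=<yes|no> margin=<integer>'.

d = (-10, 9),  |d|² = 181;  R = 6+5 = 11,  c = 181−11² = 60
v_rel = (8, 1),  |v_rel|² = 65;  v_rel·d = (8)·(-10) + (1)·(9) = -71
65·t² + 142·t + 60 = 0  ⇒  m = (-71)² − 65·60 = 1141
m = 1141 > 0,  v_rel·d = -71 < 0  ⇒  outside

inside=no margin=1141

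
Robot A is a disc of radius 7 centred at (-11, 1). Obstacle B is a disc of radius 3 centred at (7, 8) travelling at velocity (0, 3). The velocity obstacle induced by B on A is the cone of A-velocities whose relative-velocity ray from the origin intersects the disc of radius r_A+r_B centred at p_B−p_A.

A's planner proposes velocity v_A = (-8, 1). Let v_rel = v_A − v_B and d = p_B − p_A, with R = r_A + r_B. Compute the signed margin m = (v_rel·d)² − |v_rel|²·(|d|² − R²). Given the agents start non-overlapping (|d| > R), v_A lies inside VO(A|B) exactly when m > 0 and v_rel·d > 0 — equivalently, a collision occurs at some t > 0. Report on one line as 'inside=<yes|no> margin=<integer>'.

d = (18, 7),  |d|² = 373;  R = 7+3 = 10,  c = 373−10² = 273
v_rel = (-8, -2),  |v_rel|² = 68;  v_rel·d = (-8)·(18) + (-2)·(7) = -158
68·t² + 316·t + 273 = 0  ⇒  m = (-158)² − 68·273 = 6400
m = 6400 > 0,  v_rel·d = -158 < 0  ⇒  outside

inside=no margin=6400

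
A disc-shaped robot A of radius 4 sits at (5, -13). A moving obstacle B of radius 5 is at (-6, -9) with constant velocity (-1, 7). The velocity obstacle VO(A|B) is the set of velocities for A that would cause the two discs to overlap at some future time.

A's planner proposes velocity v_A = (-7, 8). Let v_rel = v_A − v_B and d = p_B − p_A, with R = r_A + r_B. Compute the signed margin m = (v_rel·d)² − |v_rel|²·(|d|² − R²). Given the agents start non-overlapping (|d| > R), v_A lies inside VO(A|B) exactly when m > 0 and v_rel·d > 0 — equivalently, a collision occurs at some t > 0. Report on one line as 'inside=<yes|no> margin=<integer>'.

d = (-11, 4),  |d|² = 137;  R = 4+5 = 9,  c = 137−9² = 56
v_rel = (-6, 1),  |v_rel|² = 37;  v_rel·d = (-6)·(-11) + (1)·(4) = 70
37·t² − 140·t + 56 = 0  ⇒  m = 70² − 37·56 = 2828
m = 2828 > 0,  v_rel·d = 70 > 0  ⇒  inside

inside=yes margin=2828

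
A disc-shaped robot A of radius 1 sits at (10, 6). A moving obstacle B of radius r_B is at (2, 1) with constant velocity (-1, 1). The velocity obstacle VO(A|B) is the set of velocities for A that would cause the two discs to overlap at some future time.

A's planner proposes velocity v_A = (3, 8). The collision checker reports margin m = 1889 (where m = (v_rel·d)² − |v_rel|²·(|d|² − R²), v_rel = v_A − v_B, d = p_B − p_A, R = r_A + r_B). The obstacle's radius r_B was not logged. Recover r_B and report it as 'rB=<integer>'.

m = 1889
d = (-8, -5);  v_rel = (4, 7),  |v_rel|² = 65
v_rel×d = (4)·(-5) − (7)·(-8) = 36
since m = R²·65 − 36²:  R² = (1296 + 1889) / 65 = 49
R = √49 = 7  ⇒  r_B = 7 − 1 = 6

rB=6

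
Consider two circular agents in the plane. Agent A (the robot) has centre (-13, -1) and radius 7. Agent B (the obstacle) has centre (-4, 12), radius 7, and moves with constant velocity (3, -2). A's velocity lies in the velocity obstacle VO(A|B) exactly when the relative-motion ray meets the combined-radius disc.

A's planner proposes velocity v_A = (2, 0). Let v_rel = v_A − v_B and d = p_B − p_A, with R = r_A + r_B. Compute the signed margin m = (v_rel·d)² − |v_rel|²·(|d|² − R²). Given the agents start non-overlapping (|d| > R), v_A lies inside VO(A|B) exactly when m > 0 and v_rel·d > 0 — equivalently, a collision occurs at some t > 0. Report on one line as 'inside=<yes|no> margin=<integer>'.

d = (9, 13),  |d|² = 250;  R = 7+7 = 14,  c = 250−14² = 54
v_rel = (-1, 2),  |v_rel|² = 5;  v_rel·d = (-1)·(9) + (2)·(13) = 17
5·t² − 34·t + 54 = 0  ⇒  m = 17² − 5·54 = 19
m = 19 > 0,  v_rel·d = 17 > 0  ⇒  inside

inside=yes margin=19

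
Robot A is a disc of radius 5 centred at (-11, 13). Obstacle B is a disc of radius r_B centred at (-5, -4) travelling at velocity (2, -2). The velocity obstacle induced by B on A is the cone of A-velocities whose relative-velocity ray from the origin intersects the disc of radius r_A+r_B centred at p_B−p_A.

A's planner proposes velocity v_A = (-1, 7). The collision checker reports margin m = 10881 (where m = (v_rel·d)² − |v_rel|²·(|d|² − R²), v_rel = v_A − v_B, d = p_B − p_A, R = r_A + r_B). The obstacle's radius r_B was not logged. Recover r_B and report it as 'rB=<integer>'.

m = 10881
d = (6, -17);  v_rel = (-3, 9),  |v_rel|² = 90
v_rel×d = (-3)·(-17) − (9)·(6) = -3
since m = R²·90 − (-3)²:  R² = (9 + 10881) / 90 = 121
R = √121 = 11  ⇒  r_B = 11 − 5 = 6

rB=6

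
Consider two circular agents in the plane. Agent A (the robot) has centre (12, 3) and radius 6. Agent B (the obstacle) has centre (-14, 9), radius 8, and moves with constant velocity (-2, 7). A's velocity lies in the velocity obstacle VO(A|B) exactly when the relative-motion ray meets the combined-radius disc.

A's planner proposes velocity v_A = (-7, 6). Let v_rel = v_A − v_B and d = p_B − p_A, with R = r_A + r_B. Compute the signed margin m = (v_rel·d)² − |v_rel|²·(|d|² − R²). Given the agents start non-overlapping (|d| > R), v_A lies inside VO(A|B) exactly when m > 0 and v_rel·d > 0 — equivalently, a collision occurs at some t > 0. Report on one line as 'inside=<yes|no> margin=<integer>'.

d = (-26, 6),  |d|² = 712;  R = 6+8 = 14,  c = 712−14² = 516
v_rel = (-5, -1),  |v_rel|² = 26;  v_rel·d = (-5)·(-26) + (-1)·(6) = 124
26·t² − 248·t + 516 = 0  ⇒  m = 124² − 26·516 = 1960
m = 1960 > 0,  v_rel·d = 124 > 0  ⇒  inside

inside=yes margin=1960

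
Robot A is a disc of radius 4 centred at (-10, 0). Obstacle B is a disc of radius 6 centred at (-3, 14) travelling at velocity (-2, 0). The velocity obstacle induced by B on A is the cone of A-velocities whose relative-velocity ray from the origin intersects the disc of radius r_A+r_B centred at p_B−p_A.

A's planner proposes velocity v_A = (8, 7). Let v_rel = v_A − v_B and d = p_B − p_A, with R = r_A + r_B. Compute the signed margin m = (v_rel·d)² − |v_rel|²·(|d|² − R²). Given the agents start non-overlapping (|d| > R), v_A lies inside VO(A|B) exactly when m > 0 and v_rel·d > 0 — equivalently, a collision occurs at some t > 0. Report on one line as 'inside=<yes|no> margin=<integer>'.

d = (7, 14),  |d|² = 245;  R = 4+6 = 10,  c = 245−10² = 145
v_rel = (10, 7),  |v_rel|² = 149;  v_rel·d = (10)·(7) + (7)·(14) = 168
149·t² − 336·t + 145 = 0  ⇒  m = 168² − 149·145 = 6619
m = 6619 > 0,  v_rel·d = 168 > 0  ⇒  inside

inside=yes margin=6619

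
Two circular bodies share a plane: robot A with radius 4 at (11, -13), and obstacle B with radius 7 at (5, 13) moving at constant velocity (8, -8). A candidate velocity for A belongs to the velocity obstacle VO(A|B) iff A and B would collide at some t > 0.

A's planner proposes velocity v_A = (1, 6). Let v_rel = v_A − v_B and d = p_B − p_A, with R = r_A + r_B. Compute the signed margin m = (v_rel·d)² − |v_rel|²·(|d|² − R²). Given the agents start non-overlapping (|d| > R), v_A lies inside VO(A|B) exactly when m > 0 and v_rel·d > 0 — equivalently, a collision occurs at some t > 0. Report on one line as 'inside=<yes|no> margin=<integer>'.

d = (-6, 26),  |d|² = 712;  R = 4+7 = 11,  c = 712−11² = 591
v_rel = (-7, 14),  |v_rel|² = 245;  v_rel·d = (-7)·(-6) + (14)·(26) = 406
245·t² − 812·t + 591 = 0  ⇒  m = 406² − 245·591 = 20041
m = 20041 > 0,  v_rel·d = 406 > 0  ⇒  inside

inside=yes margin=20041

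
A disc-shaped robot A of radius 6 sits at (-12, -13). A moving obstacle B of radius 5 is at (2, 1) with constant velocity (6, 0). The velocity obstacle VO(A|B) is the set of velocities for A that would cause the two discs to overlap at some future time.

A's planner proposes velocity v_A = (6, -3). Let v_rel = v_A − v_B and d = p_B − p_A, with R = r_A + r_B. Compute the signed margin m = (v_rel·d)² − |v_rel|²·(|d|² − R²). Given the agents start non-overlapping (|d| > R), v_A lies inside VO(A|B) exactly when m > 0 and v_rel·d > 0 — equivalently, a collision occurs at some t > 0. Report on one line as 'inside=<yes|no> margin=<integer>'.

d = (14, 14),  |d|² = 392;  R = 6+5 = 11,  c = 392−11² = 271
v_rel = (0, -3),  |v_rel|² = 9;  v_rel·d = (0)·(14) + (-3)·(14) = -42
9·t² + 84·t + 271 = 0  ⇒  m = (-42)² − 9·271 = -675
m = -675 < 0,  v_rel·d = -42 < 0  ⇒  outside

inside=no margin=-675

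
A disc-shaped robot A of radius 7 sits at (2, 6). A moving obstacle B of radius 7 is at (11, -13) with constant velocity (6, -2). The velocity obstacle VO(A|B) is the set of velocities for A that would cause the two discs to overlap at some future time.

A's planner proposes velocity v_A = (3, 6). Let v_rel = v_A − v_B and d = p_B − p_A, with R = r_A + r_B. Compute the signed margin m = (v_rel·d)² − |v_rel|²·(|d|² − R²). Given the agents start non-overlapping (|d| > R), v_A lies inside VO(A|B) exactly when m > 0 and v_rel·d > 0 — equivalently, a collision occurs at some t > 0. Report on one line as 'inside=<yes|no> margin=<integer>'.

d = (9, -19),  |d|² = 442;  R = 7+7 = 14,  c = 442−14² = 246
v_rel = (-3, 8),  |v_rel|² = 73;  v_rel·d = (-3)·(9) + (8)·(-19) = -179
73·t² + 358·t + 246 = 0  ⇒  m = (-179)² − 73·246 = 14083
m = 14083 > 0,  v_rel·d = -179 < 0  ⇒  outside

inside=no margin=14083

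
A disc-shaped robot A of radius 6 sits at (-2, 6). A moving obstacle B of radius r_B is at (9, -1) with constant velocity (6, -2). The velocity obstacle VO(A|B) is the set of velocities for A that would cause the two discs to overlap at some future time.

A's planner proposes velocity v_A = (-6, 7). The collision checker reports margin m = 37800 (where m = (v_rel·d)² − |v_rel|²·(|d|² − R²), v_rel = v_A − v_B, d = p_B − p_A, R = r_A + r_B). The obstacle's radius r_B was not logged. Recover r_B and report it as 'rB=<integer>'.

m = 37800
d = (11, -7);  v_rel = (-12, 9),  |v_rel|² = 225
v_rel×d = (-12)·(-7) − (9)·(11) = -15
since m = R²·225 − (-15)²:  R² = (225 + 37800) / 225 = 169
R = √169 = 13  ⇒  r_B = 13 − 6 = 7

rB=7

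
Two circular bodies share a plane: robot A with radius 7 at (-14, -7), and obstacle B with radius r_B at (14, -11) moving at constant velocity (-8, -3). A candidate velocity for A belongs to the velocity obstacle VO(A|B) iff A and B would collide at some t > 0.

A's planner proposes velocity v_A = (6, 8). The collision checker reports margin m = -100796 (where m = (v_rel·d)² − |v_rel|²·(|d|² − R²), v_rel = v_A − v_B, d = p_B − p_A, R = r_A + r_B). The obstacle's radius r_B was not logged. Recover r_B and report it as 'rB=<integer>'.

m = -100796
d = (28, -4);  v_rel = (14, 11),  |v_rel|² = 317
v_rel×d = (14)·(-4) − (11)·(28) = -364
since m = R²·317 − (-364)²:  R² = (132496 + -100796) / 317 = 100
R = √100 = 10  ⇒  r_B = 10 − 7 = 3

rB=3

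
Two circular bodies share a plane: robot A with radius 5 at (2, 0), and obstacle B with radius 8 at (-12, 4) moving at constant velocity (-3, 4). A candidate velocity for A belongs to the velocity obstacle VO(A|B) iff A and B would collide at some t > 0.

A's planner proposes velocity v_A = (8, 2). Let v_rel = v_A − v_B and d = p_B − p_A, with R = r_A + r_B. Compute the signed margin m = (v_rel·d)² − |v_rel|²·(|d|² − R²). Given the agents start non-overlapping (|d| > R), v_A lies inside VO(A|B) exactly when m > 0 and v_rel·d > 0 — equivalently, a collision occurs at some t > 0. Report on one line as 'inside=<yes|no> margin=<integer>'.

d = (-14, 4),  |d|² = 212;  R = 5+8 = 13,  c = 212−13² = 43
v_rel = (11, -2),  |v_rel|² = 125;  v_rel·d = (11)·(-14) + (-2)·(4) = -162
125·t² + 324·t + 43 = 0  ⇒  m = (-162)² − 125·43 = 20869
m = 20869 > 0,  v_rel·d = -162 < 0  ⇒  outside

inside=no margin=20869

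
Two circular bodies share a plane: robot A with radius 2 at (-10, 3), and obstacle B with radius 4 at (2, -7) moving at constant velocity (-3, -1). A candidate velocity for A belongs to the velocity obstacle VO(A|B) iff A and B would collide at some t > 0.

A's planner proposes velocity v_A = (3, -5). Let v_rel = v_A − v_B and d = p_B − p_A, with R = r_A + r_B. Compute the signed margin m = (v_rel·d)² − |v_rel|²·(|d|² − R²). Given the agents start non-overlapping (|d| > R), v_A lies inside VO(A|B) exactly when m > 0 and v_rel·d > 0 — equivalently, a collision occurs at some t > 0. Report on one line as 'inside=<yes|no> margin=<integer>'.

d = (12, -10),  |d|² = 244;  R = 2+4 = 6,  c = 244−6² = 208
v_rel = (6, -4),  |v_rel|² = 52;  v_rel·d = (6)·(12) + (-4)·(-10) = 112
52·t² − 224·t + 208 = 0  ⇒  m = 112² − 52·208 = 1728
m = 1728 > 0,  v_rel·d = 112 > 0  ⇒  inside

inside=yes margin=1728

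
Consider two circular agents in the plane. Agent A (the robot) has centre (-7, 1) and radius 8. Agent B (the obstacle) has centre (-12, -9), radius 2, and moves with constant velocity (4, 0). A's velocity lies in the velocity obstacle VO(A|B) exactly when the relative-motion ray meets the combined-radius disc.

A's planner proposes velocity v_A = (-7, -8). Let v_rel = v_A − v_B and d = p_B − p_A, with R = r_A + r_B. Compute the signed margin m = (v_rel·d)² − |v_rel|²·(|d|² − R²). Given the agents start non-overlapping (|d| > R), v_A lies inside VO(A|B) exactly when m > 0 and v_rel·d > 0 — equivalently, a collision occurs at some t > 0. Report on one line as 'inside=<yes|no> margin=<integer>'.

d = (-5, -10),  |d|² = 125;  R = 8+2 = 10,  c = 125−10² = 25
v_rel = (-11, -8),  |v_rel|² = 185;  v_rel·d = (-11)·(-5) + (-8)·(-10) = 135
185·t² − 270·t + 25 = 0  ⇒  m = 135² − 185·25 = 13600
m = 13600 > 0,  v_rel·d = 135 > 0  ⇒  inside

inside=yes margin=13600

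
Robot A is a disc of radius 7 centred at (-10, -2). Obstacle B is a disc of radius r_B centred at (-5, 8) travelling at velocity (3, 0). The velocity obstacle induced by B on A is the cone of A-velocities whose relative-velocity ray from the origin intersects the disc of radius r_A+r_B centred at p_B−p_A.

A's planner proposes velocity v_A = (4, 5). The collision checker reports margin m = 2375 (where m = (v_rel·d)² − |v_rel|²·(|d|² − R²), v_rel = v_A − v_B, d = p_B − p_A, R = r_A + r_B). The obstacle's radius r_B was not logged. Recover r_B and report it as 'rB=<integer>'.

m = 2375
d = (5, 10);  v_rel = (1, 5),  |v_rel|² = 26
v_rel×d = (1)·(10) − (5)·(5) = -15
since m = R²·26 − (-15)²:  R² = (225 + 2375) / 26 = 100
R = √100 = 10  ⇒  r_B = 10 − 7 = 3

rB=3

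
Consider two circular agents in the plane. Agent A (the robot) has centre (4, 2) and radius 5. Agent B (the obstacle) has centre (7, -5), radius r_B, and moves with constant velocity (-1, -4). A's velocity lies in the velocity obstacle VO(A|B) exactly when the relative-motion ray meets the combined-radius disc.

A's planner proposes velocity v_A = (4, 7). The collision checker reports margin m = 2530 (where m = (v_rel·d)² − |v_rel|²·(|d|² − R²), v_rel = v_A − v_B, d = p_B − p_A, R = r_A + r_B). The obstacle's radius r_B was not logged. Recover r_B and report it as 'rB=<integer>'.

m = 2530
d = (3, -7);  v_rel = (5, 11),  |v_rel|² = 146
v_rel×d = (5)·(-7) − (11)·(3) = -68
since m = R²·146 − (-68)²:  R² = (4624 + 2530) / 146 = 49
R = √49 = 7  ⇒  r_B = 7 − 5 = 2

rB=2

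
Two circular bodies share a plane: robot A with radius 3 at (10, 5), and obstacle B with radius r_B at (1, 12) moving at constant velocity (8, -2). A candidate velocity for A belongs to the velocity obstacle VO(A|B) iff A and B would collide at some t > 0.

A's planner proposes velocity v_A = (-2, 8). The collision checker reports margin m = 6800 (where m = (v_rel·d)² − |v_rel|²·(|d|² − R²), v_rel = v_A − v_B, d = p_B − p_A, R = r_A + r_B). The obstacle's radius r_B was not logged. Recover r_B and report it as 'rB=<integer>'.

m = 6800
d = (-9, 7);  v_rel = (-10, 10),  |v_rel|² = 200
v_rel×d = (-10)·(7) − (10)·(-9) = 20
since m = R²·200 − 20²:  R² = (400 + 6800) / 200 = 36
R = √36 = 6  ⇒  r_B = 6 − 3 = 3

rB=3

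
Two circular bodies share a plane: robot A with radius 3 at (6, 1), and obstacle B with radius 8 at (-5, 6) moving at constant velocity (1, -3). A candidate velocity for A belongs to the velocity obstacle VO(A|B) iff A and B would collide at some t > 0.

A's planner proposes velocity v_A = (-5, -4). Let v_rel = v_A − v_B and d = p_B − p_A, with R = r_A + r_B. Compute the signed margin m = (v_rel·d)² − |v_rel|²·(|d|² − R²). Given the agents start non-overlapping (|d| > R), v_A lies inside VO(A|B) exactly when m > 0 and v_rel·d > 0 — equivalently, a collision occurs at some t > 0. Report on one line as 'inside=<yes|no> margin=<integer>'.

d = (-11, 5),  |d|² = 146;  R = 3+8 = 11,  c = 146−11² = 25
v_rel = (-6, -1),  |v_rel|² = 37;  v_rel·d = (-6)·(-11) + (-1)·(5) = 61
37·t² − 122·t + 25 = 0  ⇒  m = 61² − 37·25 = 2796
m = 2796 > 0,  v_rel·d = 61 > 0  ⇒  inside

inside=yes margin=2796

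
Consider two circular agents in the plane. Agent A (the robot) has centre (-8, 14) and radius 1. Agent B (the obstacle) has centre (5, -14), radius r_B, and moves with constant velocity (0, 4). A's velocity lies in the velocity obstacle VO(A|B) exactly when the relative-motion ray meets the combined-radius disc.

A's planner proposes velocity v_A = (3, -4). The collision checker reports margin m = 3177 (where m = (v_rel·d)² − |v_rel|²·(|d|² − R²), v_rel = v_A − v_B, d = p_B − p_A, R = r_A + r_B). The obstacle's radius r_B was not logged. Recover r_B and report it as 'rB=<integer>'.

m = 3177
d = (13, -28);  v_rel = (3, -8),  |v_rel|² = 73
v_rel×d = (3)·(-28) − (-8)·(13) = 20
since m = R²·73 − 20²:  R² = (400 + 3177) / 73 = 49
R = √49 = 7  ⇒  r_B = 7 − 1 = 6

rB=6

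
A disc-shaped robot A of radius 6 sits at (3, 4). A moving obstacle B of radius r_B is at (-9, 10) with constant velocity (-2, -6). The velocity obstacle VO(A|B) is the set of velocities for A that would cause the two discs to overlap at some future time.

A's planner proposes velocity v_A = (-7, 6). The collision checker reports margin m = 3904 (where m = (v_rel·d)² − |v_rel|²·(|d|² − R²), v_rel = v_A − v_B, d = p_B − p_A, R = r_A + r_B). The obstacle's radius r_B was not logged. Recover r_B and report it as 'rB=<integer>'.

m = 3904
d = (-12, 6);  v_rel = (-5, 12),  |v_rel|² = 169
v_rel×d = (-5)·(6) − (12)·(-12) = 114
since m = R²·169 − 114²:  R² = (12996 + 3904) / 169 = 100
R = √100 = 10  ⇒  r_B = 10 − 6 = 4

rB=4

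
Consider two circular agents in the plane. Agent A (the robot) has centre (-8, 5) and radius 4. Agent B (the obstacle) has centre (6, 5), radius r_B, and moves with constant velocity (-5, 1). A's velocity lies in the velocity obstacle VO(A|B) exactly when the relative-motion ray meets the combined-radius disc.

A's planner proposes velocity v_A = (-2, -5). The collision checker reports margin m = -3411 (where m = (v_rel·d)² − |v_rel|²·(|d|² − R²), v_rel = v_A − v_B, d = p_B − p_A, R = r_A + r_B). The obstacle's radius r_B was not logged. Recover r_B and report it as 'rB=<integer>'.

m = -3411
d = (14, 0);  v_rel = (3, -6),  |v_rel|² = 45
v_rel×d = (3)·(0) − (-6)·(14) = 84
since m = R²·45 − 84²:  R² = (7056 + -3411) / 45 = 81
R = √81 = 9  ⇒  r_B = 9 − 4 = 5

rB=5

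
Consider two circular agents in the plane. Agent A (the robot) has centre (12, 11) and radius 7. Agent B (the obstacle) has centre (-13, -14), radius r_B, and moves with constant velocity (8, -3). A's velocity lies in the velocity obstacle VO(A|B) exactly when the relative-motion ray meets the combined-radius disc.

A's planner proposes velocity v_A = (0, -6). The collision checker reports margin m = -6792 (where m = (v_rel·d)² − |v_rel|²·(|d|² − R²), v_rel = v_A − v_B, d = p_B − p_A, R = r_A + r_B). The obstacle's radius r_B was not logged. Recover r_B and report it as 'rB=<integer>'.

m = -6792
d = (-25, -25);  v_rel = (-8, -3),  |v_rel|² = 73
v_rel×d = (-8)·(-25) − (-3)·(-25) = 125
since m = R²·73 − 125²:  R² = (15625 + -6792) / 73 = 121
R = √121 = 11  ⇒  r_B = 11 − 7 = 4

rB=4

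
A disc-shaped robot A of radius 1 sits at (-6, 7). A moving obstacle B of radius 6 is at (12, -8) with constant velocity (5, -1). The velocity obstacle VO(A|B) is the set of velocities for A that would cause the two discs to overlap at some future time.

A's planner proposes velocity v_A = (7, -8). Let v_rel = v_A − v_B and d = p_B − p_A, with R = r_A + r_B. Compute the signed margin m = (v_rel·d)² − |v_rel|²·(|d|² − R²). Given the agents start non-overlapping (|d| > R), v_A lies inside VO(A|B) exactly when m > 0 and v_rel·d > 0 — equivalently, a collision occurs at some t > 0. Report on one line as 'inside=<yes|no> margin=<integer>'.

d = (18, -15),  |d|² = 549;  R = 1+6 = 7,  c = 549−7² = 500
v_rel = (2, -7),  |v_rel|² = 53;  v_rel·d = (2)·(18) + (-7)·(-15) = 141
53·t² − 282·t + 500 = 0  ⇒  m = 141² − 53·500 = -6619
m = -6619 < 0,  v_rel·d = 141 > 0  ⇒  outside

inside=no margin=-6619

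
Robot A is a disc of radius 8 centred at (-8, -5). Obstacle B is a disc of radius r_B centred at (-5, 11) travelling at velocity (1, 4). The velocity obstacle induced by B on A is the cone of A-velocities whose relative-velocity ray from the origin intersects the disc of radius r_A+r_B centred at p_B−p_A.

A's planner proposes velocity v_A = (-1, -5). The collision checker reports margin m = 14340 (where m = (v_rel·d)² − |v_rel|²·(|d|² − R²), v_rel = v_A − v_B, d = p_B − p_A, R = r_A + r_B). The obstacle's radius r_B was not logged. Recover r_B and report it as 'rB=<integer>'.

m = 14340
d = (3, 16);  v_rel = (-2, -9),  |v_rel|² = 85
v_rel×d = (-2)·(16) − (-9)·(3) = -5
since m = R²·85 − (-5)²:  R² = (25 + 14340) / 85 = 169
R = √169 = 13  ⇒  r_B = 13 − 8 = 5

rB=5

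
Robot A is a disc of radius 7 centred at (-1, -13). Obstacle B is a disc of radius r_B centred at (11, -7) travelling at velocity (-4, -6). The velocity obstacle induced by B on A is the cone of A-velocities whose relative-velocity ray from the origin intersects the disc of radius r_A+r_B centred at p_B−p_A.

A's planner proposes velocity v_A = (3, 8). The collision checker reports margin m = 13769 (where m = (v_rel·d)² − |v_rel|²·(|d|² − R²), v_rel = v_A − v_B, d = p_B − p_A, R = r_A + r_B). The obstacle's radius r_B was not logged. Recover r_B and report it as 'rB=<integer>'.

m = 13769
d = (12, 6);  v_rel = (7, 14),  |v_rel|² = 245
v_rel×d = (7)·(6) − (14)·(12) = -126
since m = R²·245 − (-126)²:  R² = (15876 + 13769) / 245 = 121
R = √121 = 11  ⇒  r_B = 11 − 7 = 4

rB=4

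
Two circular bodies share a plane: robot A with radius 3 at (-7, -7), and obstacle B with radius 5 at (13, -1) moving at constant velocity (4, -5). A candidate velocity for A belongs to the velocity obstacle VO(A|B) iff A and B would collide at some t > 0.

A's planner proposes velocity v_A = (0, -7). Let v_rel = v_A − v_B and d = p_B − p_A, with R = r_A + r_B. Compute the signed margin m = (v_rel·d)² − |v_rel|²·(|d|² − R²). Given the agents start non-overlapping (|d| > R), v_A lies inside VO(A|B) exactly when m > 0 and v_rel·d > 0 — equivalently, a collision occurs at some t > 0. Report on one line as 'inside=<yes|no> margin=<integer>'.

d = (20, 6),  |d|² = 436;  R = 3+5 = 8,  c = 436−8² = 372
v_rel = (-4, -2),  |v_rel|² = 20;  v_rel·d = (-4)·(20) + (-2)·(6) = -92
20·t² + 184·t + 372 = 0  ⇒  m = (-92)² − 20·372 = 1024
m = 1024 > 0,  v_rel·d = -92 < 0  ⇒  outside

inside=no margin=1024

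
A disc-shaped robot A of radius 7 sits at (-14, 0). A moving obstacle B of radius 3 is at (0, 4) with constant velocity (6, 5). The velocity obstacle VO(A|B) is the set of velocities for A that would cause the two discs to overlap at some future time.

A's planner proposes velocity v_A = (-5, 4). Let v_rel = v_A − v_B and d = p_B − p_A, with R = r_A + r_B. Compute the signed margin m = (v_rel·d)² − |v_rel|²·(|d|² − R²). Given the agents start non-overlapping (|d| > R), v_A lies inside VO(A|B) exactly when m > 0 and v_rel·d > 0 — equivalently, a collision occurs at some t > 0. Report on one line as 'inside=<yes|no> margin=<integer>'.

d = (14, 4),  |d|² = 212;  R = 7+3 = 10,  c = 212−10² = 112
v_rel = (-11, -1),  |v_rel|² = 122;  v_rel·d = (-11)·(14) + (-1)·(4) = -158
122·t² + 316·t + 112 = 0  ⇒  m = (-158)² − 122·112 = 11300
m = 11300 > 0,  v_rel·d = -158 < 0  ⇒  outside

inside=no margin=11300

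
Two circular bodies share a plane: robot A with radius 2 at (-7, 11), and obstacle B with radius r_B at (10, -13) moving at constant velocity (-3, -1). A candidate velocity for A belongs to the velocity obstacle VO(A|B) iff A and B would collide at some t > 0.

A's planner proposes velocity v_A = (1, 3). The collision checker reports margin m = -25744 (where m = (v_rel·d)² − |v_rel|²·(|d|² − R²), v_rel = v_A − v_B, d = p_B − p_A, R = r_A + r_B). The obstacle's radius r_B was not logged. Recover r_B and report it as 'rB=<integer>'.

m = -25744
d = (17, -24);  v_rel = (4, 4),  |v_rel|² = 32
v_rel×d = (4)·(-24) − (4)·(17) = -164
since m = R²·32 − (-164)²:  R² = (26896 + -25744) / 32 = 36
R = √36 = 6  ⇒  r_B = 6 − 2 = 4

rB=4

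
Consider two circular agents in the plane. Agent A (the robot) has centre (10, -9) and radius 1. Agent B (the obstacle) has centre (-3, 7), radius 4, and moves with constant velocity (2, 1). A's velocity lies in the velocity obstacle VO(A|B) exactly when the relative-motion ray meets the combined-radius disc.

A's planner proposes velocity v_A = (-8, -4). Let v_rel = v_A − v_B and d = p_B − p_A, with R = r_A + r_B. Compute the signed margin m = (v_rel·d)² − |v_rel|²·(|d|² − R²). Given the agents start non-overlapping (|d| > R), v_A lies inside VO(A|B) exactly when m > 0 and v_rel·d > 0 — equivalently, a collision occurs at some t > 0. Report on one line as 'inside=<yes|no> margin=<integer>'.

d = (-13, 16),  |d|² = 425;  R = 1+4 = 5,  c = 425−5² = 400
v_rel = (-10, -5),  |v_rel|² = 125;  v_rel·d = (-10)·(-13) + (-5)·(16) = 50
125·t² − 100·t + 400 = 0  ⇒  m = 50² − 125·400 = -47500
m = -47500 < 0,  v_rel·d = 50 > 0  ⇒  outside

inside=no margin=-47500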